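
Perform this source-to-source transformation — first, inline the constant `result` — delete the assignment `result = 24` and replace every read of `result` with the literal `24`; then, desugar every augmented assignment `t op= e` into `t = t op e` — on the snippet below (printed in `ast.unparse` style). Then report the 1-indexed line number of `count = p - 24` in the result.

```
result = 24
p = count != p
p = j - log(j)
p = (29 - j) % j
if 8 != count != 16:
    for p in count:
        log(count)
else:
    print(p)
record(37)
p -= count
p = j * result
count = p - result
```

12

Transformed code:
p = count != p
p = j - log(j)
p = (29 - j) % j
if 8 != count != 16:
    for p in count:
        log(count)
else:
    print(p)
record(37)
p = p - count
p = j * 24
count = p - 24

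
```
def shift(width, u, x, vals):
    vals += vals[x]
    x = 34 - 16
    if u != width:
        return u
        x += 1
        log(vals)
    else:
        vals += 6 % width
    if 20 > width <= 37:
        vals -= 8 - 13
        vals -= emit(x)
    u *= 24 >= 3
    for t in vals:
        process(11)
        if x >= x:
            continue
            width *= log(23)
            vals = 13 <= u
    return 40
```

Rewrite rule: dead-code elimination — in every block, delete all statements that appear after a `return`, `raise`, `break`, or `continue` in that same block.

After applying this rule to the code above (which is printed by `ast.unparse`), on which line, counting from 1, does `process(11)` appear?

13

Transformed code:
def shift(width, u, x, vals):
    vals += vals[x]
    x = 34 - 16
    if u != width:
        return u
    else:
        vals += 6 % width
    if 20 > width <= 37:
        vals -= 8 - 13
        vals -= emit(x)
    u *= 24 >= 3
    for t in vals:
        process(11)
        if x >= x:
            continue
    return 40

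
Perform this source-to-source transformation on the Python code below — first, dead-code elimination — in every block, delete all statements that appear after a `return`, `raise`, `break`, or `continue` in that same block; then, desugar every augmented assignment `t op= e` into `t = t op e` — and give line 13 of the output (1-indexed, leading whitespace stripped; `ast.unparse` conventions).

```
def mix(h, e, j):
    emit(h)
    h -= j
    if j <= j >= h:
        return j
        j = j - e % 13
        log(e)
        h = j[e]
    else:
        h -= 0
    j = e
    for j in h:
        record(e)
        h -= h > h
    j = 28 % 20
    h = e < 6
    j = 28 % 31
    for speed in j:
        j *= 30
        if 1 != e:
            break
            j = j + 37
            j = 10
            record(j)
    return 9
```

h = e < 6

Transformed code:
def mix(h, e, j):
    emit(h)
    h = h - j
    if j <= j >= h:
        return j
    else:
        h = h - 0
    j = e
    for j in h:
        record(e)
        h = h - (h > h)
    j = 28 % 20
    h = e < 6
    j = 28 % 31
    for speed in j:
        j = j * 30
        if 1 != e:
            break
    return 9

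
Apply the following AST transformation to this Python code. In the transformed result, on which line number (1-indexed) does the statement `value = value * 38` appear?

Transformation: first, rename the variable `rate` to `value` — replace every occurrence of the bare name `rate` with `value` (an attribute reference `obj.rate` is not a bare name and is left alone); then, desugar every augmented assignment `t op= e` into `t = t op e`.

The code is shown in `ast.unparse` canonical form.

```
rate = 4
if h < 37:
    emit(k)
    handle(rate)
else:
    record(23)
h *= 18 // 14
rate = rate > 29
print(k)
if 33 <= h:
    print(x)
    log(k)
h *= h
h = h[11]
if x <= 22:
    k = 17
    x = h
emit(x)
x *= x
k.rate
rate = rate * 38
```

Transformed code:
value = 4
if h < 37:
    emit(k)
    handle(value)
else:
    record(23)
h = h * (18 // 14)
value = value > 29
print(k)
if 33 <= h:
    print(x)
    log(k)
h = h * h
h = h[11]
if x <= 22:
    k = 17
    x = h
emit(x)
x = x * x
k.rate
value = value * 38

21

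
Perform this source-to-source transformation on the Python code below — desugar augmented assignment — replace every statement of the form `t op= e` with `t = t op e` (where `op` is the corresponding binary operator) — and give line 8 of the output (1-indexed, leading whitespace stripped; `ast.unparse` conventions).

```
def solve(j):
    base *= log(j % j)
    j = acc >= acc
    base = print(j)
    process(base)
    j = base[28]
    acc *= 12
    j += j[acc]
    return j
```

j = j + j[acc]

Transformed code:
def solve(j):
    base = base * log(j % j)
    j = acc >= acc
    base = print(j)
    process(base)
    j = base[28]
    acc = acc * 12
    j = j + j[acc]
    return j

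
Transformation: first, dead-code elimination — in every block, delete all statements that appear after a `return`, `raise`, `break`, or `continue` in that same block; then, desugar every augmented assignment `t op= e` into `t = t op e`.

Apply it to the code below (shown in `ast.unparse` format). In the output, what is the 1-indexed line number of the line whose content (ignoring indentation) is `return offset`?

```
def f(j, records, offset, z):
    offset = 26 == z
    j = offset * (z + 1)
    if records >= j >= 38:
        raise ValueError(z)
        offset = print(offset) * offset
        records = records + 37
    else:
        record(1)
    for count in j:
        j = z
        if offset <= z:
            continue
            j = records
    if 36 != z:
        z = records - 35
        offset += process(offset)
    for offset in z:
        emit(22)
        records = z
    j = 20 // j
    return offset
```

Transformed code:
def f(j, records, offset, z):
    offset = 26 == z
    j = offset * (z + 1)
    if records >= j >= 38:
        raise ValueError(z)
    else:
        record(1)
    for count in j:
        j = z
        if offset <= z:
            continue
    if 36 != z:
        z = records - 35
        offset = offset + process(offset)
    for offset in z:
        emit(22)
        records = z
    j = 20 // j
    return offset

19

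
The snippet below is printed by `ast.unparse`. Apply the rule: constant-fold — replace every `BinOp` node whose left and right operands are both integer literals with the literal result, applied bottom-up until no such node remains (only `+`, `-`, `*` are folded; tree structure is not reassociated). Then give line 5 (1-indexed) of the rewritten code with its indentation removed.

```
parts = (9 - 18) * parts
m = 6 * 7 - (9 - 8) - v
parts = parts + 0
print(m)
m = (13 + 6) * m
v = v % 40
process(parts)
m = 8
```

m = 19 * m

Transformed code:
parts = -9 * parts
m = 41 - v
parts = parts + 0
print(m)
m = 19 * m
v = v % 40
process(parts)
m = 8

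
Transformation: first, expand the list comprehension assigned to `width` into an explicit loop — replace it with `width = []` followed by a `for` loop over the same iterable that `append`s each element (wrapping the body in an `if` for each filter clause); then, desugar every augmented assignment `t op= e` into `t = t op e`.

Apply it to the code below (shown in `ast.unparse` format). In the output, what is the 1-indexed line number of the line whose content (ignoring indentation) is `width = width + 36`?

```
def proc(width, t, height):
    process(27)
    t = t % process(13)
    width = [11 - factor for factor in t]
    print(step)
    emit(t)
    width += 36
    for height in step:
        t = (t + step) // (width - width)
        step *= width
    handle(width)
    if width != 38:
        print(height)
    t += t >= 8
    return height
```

9

Transformed code:
def proc(width, t, height):
    process(27)
    t = t % process(13)
    width = []
    for factor in t:
        width.append(11 - factor)
    print(step)
    emit(t)
    width = width + 36
    for height in step:
        t = (t + step) // (width - width)
        step = step * width
    handle(width)
    if width != 38:
        print(height)
    t = t + (t >= 8)
    return height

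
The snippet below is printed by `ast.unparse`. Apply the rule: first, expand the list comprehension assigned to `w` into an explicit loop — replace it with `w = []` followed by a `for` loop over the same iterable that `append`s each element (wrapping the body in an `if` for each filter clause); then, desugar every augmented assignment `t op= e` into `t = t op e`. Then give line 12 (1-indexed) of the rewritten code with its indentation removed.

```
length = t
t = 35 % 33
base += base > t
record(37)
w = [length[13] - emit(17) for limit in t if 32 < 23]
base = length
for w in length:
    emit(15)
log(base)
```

Transformed code:
length = t
t = 35 % 33
base = base + (base > t)
record(37)
w = []
for limit in t:
    if 32 < 23:
        w.append(length[13] - emit(17))
base = length
for w in length:
    emit(15)
log(base)

log(base)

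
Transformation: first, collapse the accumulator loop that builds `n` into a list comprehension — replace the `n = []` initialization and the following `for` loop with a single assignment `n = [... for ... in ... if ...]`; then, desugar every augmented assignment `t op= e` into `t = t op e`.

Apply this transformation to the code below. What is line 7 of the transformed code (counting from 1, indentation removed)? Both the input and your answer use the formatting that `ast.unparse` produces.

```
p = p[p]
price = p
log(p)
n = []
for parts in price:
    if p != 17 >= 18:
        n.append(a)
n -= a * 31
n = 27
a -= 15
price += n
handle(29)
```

Transformed code:
p = p[p]
price = p
log(p)
n = [a for parts in price if p != 17 >= 18]
n = n - a * 31
n = 27
a = a - 15
price = price + n
handle(29)

a = a - 15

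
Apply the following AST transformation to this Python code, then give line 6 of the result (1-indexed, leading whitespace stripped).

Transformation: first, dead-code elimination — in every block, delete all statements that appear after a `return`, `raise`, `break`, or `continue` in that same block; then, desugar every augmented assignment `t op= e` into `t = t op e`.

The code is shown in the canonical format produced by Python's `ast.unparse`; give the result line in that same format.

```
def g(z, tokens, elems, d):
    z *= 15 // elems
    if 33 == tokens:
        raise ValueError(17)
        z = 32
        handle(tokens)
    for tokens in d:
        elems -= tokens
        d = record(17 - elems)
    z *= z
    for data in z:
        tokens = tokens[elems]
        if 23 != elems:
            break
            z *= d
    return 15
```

Transformed code:
def g(z, tokens, elems, d):
    z = z * (15 // elems)
    if 33 == tokens:
        raise ValueError(17)
    for tokens in d:
        elems = elems - tokens
        d = record(17 - elems)
    z = z * z
    for data in z:
        tokens = tokens[elems]
        if 23 != elems:
            break
    return 15

elems = elems - tokens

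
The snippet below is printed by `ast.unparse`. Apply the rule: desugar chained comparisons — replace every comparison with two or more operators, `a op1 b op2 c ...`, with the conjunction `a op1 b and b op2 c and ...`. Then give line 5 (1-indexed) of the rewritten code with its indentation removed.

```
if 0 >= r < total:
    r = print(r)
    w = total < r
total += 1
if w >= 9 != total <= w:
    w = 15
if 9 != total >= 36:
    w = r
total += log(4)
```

if w >= 9 and 9 != total and (total <= w):

Transformed code:
if 0 >= r and r < total:
    r = print(r)
    w = total < r
total += 1
if w >= 9 and 9 != total and (total <= w):
    w = 15
if 9 != total and total >= 36:
    w = r
total += log(4)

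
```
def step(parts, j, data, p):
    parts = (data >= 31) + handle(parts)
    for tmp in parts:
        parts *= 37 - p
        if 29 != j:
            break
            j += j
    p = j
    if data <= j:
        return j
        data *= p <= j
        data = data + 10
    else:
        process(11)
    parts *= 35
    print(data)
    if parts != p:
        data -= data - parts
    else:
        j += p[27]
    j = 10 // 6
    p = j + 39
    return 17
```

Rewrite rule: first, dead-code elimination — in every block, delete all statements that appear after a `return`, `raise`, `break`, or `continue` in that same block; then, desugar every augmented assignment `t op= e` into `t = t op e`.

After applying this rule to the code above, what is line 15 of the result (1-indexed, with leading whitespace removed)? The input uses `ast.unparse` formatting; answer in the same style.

data = data - (data - parts)

Transformed code:
def step(parts, j, data, p):
    parts = (data >= 31) + handle(parts)
    for tmp in parts:
        parts = parts * (37 - p)
        if 29 != j:
            break
    p = j
    if data <= j:
        return j
    else:
        process(11)
    parts = parts * 35
    print(data)
    if parts != p:
        data = data - (data - parts)
    else:
        j = j + p[27]
    j = 10 // 6
    p = j + 39
    return 17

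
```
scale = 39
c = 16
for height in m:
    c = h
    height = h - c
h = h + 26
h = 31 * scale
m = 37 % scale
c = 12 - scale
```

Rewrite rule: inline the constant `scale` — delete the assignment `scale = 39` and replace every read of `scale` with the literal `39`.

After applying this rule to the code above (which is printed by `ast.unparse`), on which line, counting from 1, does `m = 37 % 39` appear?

Transformed code:
c = 16
for height in m:
    c = h
    height = h - c
h = h + 26
h = 31 * 39
m = 37 % 39
c = 12 - 39

7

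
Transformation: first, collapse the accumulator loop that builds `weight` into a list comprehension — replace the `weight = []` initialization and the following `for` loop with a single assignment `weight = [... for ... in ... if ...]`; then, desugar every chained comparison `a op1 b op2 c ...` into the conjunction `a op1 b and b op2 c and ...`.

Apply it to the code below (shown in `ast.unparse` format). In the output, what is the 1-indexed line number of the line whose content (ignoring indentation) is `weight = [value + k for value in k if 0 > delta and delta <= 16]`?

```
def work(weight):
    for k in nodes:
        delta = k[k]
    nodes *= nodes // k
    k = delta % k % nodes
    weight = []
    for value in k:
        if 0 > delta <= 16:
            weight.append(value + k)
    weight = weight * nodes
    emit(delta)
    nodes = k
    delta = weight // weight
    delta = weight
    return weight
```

Transformed code:
def work(weight):
    for k in nodes:
        delta = k[k]
    nodes *= nodes // k
    k = delta % k % nodes
    weight = [value + k for value in k if 0 > delta and delta <= 16]
    weight = weight * nodes
    emit(delta)
    nodes = k
    delta = weight // weight
    delta = weight
    return weight

6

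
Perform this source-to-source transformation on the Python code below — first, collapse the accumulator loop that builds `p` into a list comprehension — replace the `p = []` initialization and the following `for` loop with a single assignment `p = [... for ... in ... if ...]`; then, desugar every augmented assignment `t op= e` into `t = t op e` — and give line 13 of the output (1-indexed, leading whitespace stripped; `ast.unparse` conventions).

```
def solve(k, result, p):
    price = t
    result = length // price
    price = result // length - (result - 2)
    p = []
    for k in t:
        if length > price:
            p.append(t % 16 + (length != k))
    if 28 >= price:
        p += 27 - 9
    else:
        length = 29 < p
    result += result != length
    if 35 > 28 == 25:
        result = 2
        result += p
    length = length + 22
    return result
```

Transformed code:
def solve(k, result, p):
    price = t
    result = length // price
    price = result // length - (result - 2)
    p = [t % 16 + (length != k) for k in t if length > price]
    if 28 >= price:
        p = p + (27 - 9)
    else:
        length = 29 < p
    result = result + (result != length)
    if 35 > 28 == 25:
        result = 2
        result = result + p
    length = length + 22
    return result

result = result + p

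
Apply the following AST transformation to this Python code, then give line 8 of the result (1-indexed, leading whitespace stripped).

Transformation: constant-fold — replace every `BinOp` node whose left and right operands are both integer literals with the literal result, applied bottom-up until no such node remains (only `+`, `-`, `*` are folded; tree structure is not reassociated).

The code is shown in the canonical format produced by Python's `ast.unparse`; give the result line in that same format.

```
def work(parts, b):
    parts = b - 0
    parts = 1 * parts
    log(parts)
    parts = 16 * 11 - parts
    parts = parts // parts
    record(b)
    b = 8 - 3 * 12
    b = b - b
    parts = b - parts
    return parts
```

Transformed code:
def work(parts, b):
    parts = b - 0
    parts = 1 * parts
    log(parts)
    parts = 176 - parts
    parts = parts // parts
    record(b)
    b = -28
    b = b - b
    parts = b - parts
    return parts

b = -28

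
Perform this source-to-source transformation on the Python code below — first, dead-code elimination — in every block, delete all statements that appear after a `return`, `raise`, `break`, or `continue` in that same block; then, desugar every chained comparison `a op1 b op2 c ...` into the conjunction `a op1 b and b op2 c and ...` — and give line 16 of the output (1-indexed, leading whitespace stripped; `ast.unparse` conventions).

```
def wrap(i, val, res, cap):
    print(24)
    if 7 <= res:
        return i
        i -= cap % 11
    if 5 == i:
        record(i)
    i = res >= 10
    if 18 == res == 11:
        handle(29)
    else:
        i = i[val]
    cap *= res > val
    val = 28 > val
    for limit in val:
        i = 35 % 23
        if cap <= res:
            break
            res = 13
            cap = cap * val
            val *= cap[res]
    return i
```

if cap <= res:

Transformed code:
def wrap(i, val, res, cap):
    print(24)
    if 7 <= res:
        return i
    if 5 == i:
        record(i)
    i = res >= 10
    if 18 == res and res == 11:
        handle(29)
    else:
        i = i[val]
    cap *= res > val
    val = 28 > val
    for limit in val:
        i = 35 % 23
        if cap <= res:
            break
    return i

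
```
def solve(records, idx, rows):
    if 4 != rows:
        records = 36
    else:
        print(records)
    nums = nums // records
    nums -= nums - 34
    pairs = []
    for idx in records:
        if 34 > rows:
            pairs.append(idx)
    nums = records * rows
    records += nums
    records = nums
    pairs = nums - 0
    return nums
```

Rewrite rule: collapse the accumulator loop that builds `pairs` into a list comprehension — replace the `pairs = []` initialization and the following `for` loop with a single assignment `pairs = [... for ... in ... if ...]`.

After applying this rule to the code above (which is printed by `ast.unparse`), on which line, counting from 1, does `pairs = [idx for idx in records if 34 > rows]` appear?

Transformed code:
def solve(records, idx, rows):
    if 4 != rows:
        records = 36
    else:
        print(records)
    nums = nums // records
    nums -= nums - 34
    pairs = [idx for idx in records if 34 > rows]
    nums = records * rows
    records += nums
    records = nums
    pairs = nums - 0
    return nums

8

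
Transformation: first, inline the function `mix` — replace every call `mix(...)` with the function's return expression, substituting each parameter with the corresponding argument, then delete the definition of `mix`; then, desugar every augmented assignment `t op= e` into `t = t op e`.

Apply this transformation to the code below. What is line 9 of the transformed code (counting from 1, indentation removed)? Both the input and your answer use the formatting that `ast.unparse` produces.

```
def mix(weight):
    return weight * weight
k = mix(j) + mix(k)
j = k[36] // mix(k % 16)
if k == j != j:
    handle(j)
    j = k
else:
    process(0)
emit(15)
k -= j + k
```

k = k - (j + k)

Transformed code:
k = j * j + k * k
j = k[36] // (k % 16 * (k % 16))
if k == j != j:
    handle(j)
    j = k
else:
    process(0)
emit(15)
k = k - (j + k)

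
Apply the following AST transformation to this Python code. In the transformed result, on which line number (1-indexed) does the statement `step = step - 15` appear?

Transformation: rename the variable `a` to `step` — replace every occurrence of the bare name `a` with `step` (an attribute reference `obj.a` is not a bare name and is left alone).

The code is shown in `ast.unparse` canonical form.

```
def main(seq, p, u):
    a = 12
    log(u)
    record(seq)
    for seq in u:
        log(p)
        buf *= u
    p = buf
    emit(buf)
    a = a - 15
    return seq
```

10

Transformed code:
def main(seq, p, u):
    step = 12
    log(u)
    record(seq)
    for seq in u:
        log(p)
        buf *= u
    p = buf
    emit(buf)
    step = step - 15
    return seq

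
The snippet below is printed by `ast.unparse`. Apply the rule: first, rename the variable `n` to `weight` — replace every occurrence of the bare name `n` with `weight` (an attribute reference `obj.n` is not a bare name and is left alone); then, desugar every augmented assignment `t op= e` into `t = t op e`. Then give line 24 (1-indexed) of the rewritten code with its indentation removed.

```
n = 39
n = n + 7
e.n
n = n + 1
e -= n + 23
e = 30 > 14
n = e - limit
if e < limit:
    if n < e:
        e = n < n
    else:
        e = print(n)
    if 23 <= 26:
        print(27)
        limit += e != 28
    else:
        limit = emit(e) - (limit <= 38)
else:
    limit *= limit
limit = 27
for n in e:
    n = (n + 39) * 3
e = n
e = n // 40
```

Transformed code:
weight = 39
weight = weight + 7
e.n
weight = weight + 1
e = e - (weight + 23)
e = 30 > 14
weight = e - limit
if e < limit:
    if weight < e:
        e = weight < weight
    else:
        e = print(weight)
    if 23 <= 26:
        print(27)
        limit = limit + (e != 28)
    else:
        limit = emit(e) - (limit <= 38)
else:
    limit = limit * limit
limit = 27
for weight in e:
    weight = (weight + 39) * 3
e = weight
e = weight // 40

e = weight // 40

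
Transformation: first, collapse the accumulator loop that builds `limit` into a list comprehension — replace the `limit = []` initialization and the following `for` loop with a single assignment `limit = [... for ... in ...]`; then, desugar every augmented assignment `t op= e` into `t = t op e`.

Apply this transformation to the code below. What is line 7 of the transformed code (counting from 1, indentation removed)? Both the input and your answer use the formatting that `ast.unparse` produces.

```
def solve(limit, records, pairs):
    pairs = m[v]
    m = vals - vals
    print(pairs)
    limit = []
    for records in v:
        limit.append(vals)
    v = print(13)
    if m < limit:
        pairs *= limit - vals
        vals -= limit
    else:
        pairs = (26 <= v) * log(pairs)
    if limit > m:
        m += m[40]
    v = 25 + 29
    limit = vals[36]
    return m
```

Transformed code:
def solve(limit, records, pairs):
    pairs = m[v]
    m = vals - vals
    print(pairs)
    limit = [vals for records in v]
    v = print(13)
    if m < limit:
        pairs = pairs * (limit - vals)
        vals = vals - limit
    else:
        pairs = (26 <= v) * log(pairs)
    if limit > m:
        m = m + m[40]
    v = 25 + 29
    limit = vals[36]
    return m

if m < limit:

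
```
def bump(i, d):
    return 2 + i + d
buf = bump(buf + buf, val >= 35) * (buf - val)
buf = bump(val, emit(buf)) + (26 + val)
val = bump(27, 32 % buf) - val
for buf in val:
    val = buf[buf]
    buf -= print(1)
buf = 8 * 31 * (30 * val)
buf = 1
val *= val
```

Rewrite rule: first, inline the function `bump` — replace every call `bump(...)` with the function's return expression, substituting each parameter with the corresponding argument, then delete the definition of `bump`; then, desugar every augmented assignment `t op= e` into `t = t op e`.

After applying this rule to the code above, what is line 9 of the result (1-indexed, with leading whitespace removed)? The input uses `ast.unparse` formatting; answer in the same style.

Transformed code:
buf = (2 + (buf + buf) + (val >= 35)) * (buf - val)
buf = 2 + val + emit(buf) + (26 + val)
val = 2 + 27 + 32 % buf - val
for buf in val:
    val = buf[buf]
    buf = buf - print(1)
buf = 8 * 31 * (30 * val)
buf = 1
val = val * val

val = val * val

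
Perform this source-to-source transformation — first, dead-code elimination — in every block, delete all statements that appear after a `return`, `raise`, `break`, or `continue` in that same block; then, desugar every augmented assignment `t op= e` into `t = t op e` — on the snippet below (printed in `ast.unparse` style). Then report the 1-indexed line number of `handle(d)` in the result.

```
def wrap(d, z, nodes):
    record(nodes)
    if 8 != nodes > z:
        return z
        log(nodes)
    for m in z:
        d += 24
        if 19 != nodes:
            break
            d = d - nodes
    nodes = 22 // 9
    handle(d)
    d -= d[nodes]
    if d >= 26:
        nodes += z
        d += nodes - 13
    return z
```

10

Transformed code:
def wrap(d, z, nodes):
    record(nodes)
    if 8 != nodes > z:
        return z
    for m in z:
        d = d + 24
        if 19 != nodes:
            break
    nodes = 22 // 9
    handle(d)
    d = d - d[nodes]
    if d >= 26:
        nodes = nodes + z
        d = d + (nodes - 13)
    return z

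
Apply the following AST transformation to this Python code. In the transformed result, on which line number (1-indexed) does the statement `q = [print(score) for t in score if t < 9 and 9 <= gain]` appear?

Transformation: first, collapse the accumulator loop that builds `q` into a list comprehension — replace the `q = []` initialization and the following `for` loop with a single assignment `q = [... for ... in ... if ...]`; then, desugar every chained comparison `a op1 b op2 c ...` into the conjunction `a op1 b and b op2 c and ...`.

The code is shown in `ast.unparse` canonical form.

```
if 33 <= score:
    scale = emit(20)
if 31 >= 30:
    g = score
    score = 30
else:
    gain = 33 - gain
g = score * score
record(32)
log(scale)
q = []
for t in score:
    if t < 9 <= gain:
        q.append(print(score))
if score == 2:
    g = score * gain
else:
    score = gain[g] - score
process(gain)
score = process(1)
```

11

Transformed code:
if 33 <= score:
    scale = emit(20)
if 31 >= 30:
    g = score
    score = 30
else:
    gain = 33 - gain
g = score * score
record(32)
log(scale)
q = [print(score) for t in score if t < 9 and 9 <= gain]
if score == 2:
    g = score * gain
else:
    score = gain[g] - score
process(gain)
score = process(1)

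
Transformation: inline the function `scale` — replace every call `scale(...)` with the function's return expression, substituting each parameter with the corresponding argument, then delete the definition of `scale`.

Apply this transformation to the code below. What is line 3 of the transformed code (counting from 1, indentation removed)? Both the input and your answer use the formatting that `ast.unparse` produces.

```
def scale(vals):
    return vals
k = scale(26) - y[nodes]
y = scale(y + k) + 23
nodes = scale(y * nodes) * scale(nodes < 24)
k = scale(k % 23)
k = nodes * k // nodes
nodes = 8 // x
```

nodes = y * nodes * (nodes < 24)

Transformed code:
k = 26 - y[nodes]
y = y + k + 23
nodes = y * nodes * (nodes < 24)
k = k % 23
k = nodes * k // nodes
nodes = 8 // x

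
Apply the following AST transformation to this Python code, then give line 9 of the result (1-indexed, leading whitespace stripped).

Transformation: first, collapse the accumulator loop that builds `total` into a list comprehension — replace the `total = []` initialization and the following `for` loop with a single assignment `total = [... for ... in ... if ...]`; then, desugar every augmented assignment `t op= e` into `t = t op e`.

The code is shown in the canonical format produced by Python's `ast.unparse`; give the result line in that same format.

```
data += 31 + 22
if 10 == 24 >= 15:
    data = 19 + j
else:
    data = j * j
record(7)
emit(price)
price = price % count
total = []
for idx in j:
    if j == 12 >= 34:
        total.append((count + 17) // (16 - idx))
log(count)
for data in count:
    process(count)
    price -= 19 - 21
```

total = [(count + 17) // (16 - idx) for idx in j if j == 12 >= 34]

Transformed code:
data = data + (31 + 22)
if 10 == 24 >= 15:
    data = 19 + j
else:
    data = j * j
record(7)
emit(price)
price = price % count
total = [(count + 17) // (16 - idx) for idx in j if j == 12 >= 34]
log(count)
for data in count:
    process(count)
    price = price - (19 - 21)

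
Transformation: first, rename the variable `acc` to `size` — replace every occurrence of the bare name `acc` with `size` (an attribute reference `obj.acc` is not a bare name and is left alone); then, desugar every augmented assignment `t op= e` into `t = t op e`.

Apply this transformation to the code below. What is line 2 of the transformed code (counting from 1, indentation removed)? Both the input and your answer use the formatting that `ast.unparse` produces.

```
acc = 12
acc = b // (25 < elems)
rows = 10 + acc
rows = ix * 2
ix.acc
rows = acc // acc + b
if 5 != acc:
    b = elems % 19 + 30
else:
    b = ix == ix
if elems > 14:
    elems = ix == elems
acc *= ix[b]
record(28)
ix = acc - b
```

size = b // (25 < elems)

Transformed code:
size = 12
size = b // (25 < elems)
rows = 10 + size
rows = ix * 2
ix.acc
rows = size // size + b
if 5 != size:
    b = elems % 19 + 30
else:
    b = ix == ix
if elems > 14:
    elems = ix == elems
size = size * ix[b]
record(28)
ix = size - b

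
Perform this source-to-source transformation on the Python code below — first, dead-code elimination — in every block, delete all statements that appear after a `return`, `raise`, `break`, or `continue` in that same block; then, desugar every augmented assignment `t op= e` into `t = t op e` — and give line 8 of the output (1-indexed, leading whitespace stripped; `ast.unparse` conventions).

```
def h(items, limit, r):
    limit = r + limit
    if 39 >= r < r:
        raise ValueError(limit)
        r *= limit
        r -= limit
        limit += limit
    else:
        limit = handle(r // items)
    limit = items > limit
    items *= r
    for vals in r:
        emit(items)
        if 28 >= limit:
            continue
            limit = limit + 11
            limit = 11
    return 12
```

Transformed code:
def h(items, limit, r):
    limit = r + limit
    if 39 >= r < r:
        raise ValueError(limit)
    else:
        limit = handle(r // items)
    limit = items > limit
    items = items * r
    for vals in r:
        emit(items)
        if 28 >= limit:
            continue
    return 12

items = items * r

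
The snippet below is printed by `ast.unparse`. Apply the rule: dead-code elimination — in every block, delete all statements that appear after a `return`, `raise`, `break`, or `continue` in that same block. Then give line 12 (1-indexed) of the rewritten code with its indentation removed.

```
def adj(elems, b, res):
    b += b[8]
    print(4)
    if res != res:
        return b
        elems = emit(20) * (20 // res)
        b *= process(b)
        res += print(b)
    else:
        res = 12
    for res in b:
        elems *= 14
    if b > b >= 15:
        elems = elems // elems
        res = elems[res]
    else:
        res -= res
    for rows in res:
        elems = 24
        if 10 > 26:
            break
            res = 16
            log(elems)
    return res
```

res = elems[res]

Transformed code:
def adj(elems, b, res):
    b += b[8]
    print(4)
    if res != res:
        return b
    else:
        res = 12
    for res in b:
        elems *= 14
    if b > b >= 15:
        elems = elems // elems
        res = elems[res]
    else:
        res -= res
    for rows in res:
        elems = 24
        if 10 > 26:
            break
    return res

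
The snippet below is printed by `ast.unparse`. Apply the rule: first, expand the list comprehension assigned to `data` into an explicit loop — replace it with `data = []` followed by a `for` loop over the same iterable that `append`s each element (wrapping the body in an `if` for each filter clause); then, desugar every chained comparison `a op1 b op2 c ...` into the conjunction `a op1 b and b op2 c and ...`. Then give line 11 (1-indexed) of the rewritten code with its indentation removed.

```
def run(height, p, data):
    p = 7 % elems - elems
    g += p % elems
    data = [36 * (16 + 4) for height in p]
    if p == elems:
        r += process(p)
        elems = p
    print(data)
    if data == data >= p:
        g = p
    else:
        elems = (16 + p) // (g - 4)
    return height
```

if data == data and data >= p:

Transformed code:
def run(height, p, data):
    p = 7 % elems - elems
    g += p % elems
    data = []
    for height in p:
        data.append(36 * (16 + 4))
    if p == elems:
        r += process(p)
        elems = p
    print(data)
    if data == data and data >= p:
        g = p
    else:
        elems = (16 + p) // (g - 4)
    return height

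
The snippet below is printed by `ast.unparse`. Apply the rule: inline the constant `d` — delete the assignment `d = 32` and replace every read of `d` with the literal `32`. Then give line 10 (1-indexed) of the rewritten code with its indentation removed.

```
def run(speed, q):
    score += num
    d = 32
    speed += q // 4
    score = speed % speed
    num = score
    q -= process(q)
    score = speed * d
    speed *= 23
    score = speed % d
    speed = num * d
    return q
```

speed = num * 32

Transformed code:
def run(speed, q):
    score += num
    speed += q // 4
    score = speed % speed
    num = score
    q -= process(q)
    score = speed * 32
    speed *= 23
    score = speed % 32
    speed = num * 32
    return q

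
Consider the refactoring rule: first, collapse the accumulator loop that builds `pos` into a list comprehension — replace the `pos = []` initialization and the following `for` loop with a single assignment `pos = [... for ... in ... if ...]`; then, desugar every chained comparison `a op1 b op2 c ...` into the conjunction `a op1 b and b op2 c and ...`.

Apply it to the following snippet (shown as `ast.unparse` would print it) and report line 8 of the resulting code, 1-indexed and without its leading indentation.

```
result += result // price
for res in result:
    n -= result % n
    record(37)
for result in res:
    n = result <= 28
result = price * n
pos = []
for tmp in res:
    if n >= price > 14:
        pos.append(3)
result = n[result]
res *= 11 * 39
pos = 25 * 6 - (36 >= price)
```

pos = [3 for tmp in res if n >= price and price > 14]

Transformed code:
result += result // price
for res in result:
    n -= result % n
    record(37)
for result in res:
    n = result <= 28
result = price * n
pos = [3 for tmp in res if n >= price and price > 14]
result = n[result]
res *= 11 * 39
pos = 25 * 6 - (36 >= price)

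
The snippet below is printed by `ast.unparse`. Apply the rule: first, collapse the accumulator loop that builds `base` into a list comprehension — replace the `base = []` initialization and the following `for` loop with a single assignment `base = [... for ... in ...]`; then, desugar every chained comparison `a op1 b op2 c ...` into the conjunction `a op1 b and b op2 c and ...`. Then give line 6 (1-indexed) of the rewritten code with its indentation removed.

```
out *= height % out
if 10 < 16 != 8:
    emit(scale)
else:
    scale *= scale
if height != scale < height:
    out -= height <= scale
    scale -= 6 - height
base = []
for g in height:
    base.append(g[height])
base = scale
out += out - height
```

if height != scale and scale < height:

Transformed code:
out *= height % out
if 10 < 16 and 16 != 8:
    emit(scale)
else:
    scale *= scale
if height != scale and scale < height:
    out -= height <= scale
    scale -= 6 - height
base = [g[height] for g in height]
base = scale
out += out - height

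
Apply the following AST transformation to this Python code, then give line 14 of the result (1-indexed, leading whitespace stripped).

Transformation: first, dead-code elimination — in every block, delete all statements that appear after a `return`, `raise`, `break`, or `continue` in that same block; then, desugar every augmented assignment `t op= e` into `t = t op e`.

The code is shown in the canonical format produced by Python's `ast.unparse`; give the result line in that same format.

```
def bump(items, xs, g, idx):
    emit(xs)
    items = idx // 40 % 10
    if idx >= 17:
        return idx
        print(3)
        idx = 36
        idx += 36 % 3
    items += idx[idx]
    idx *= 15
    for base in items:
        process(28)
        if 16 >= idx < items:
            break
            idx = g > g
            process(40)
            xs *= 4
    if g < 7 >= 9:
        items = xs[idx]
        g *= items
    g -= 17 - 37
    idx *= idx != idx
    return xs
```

Transformed code:
def bump(items, xs, g, idx):
    emit(xs)
    items = idx // 40 % 10
    if idx >= 17:
        return idx
    items = items + idx[idx]
    idx = idx * 15
    for base in items:
        process(28)
        if 16 >= idx < items:
            break
    if g < 7 >= 9:
        items = xs[idx]
        g = g * items
    g = g - (17 - 37)
    idx = idx * (idx != idx)
    return xs

g = g * items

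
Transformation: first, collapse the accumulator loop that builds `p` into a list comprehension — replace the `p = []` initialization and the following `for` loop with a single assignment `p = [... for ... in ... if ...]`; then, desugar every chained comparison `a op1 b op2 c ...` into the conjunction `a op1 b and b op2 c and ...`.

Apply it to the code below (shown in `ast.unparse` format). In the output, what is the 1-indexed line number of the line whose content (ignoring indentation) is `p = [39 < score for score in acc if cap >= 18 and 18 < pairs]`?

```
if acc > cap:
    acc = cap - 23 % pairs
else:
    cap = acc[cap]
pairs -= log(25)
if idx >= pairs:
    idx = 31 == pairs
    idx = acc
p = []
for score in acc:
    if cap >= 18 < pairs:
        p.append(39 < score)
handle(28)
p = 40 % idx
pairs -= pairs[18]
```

9

Transformed code:
if acc > cap:
    acc = cap - 23 % pairs
else:
    cap = acc[cap]
pairs -= log(25)
if idx >= pairs:
    idx = 31 == pairs
    idx = acc
p = [39 < score for score in acc if cap >= 18 and 18 < pairs]
handle(28)
p = 40 % idx
pairs -= pairs[18]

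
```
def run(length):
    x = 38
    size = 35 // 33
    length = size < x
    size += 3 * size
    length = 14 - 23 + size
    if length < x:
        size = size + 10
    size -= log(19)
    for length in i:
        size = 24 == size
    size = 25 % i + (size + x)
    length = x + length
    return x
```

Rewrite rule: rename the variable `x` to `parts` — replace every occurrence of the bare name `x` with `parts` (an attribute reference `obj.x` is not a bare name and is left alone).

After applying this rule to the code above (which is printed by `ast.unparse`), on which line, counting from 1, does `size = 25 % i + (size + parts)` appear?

Transformed code:
def run(length):
    parts = 38
    size = 35 // 33
    length = size < parts
    size += 3 * size
    length = 14 - 23 + size
    if length < parts:
        size = size + 10
    size -= log(19)
    for length in i:
        size = 24 == size
    size = 25 % i + (size + parts)
    length = parts + length
    return parts

12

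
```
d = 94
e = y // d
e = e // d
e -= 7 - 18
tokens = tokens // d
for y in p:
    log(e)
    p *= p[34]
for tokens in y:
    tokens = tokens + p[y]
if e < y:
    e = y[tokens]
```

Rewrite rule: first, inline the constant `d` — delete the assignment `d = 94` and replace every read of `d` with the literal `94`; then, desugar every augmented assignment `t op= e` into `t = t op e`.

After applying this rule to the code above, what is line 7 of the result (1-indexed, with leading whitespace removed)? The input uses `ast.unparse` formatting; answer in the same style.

p = p * p[34]

Transformed code:
e = y // 94
e = e // 94
e = e - (7 - 18)
tokens = tokens // 94
for y in p:
    log(e)
    p = p * p[34]
for tokens in y:
    tokens = tokens + p[y]
if e < y:
    e = y[tokens]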